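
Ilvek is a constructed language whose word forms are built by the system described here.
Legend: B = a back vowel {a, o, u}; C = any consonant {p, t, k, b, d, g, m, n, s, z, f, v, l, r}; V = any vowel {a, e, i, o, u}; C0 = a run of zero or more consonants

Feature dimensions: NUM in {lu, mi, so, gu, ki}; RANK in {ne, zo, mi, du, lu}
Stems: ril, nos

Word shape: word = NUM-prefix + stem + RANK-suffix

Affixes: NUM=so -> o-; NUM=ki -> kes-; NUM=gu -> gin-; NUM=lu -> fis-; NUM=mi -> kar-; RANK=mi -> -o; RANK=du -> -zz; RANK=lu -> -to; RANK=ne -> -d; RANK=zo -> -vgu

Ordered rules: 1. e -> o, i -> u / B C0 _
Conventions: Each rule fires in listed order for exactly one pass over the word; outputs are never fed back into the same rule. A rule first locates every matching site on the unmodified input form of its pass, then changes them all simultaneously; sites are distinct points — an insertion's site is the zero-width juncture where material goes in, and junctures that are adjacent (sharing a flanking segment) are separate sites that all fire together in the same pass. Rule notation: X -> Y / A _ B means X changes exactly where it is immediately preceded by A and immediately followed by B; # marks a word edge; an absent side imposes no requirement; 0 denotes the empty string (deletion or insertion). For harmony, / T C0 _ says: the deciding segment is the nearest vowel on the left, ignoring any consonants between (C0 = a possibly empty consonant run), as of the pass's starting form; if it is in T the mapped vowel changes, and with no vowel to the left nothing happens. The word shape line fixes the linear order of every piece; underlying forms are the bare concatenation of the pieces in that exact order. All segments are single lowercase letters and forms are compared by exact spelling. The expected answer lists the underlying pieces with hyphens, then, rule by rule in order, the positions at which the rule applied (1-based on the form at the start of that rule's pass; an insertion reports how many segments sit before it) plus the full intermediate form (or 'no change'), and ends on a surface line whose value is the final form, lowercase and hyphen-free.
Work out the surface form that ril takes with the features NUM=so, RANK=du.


underlying: o-ril-zz
1. e -> o, i -> u / B C0 _: fires at position(s) 3: orulzz
surface: orulzz


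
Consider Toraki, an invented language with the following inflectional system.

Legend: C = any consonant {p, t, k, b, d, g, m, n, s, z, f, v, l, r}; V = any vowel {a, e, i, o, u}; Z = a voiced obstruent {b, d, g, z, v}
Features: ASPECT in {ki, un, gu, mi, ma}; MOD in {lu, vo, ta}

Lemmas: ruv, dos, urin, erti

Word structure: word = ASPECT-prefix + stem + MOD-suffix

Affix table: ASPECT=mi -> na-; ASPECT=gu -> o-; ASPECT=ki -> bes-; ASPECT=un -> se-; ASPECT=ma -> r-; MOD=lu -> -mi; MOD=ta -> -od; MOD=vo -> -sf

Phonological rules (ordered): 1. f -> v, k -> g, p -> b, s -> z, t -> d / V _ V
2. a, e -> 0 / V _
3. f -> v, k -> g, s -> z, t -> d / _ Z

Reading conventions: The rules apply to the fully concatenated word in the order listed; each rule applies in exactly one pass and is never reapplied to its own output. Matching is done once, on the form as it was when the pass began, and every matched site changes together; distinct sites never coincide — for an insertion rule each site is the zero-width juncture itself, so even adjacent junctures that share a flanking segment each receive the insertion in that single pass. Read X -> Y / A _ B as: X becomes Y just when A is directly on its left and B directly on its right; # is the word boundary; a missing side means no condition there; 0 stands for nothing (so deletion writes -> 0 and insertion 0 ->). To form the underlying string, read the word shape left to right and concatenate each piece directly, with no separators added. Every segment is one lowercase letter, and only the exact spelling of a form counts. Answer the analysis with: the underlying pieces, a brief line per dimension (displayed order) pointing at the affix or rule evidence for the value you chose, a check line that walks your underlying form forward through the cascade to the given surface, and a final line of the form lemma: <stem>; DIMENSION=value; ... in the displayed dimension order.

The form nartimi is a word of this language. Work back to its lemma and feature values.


underlying: na-erti-mi
ASPECT=mi - signalled by the affix na-
MOD=lu - signalled by the affix -mi
check: naertimi -> naertimi -> nartimi -> nartimi
lemma: erti; ASPECT=mi; MOD=lu


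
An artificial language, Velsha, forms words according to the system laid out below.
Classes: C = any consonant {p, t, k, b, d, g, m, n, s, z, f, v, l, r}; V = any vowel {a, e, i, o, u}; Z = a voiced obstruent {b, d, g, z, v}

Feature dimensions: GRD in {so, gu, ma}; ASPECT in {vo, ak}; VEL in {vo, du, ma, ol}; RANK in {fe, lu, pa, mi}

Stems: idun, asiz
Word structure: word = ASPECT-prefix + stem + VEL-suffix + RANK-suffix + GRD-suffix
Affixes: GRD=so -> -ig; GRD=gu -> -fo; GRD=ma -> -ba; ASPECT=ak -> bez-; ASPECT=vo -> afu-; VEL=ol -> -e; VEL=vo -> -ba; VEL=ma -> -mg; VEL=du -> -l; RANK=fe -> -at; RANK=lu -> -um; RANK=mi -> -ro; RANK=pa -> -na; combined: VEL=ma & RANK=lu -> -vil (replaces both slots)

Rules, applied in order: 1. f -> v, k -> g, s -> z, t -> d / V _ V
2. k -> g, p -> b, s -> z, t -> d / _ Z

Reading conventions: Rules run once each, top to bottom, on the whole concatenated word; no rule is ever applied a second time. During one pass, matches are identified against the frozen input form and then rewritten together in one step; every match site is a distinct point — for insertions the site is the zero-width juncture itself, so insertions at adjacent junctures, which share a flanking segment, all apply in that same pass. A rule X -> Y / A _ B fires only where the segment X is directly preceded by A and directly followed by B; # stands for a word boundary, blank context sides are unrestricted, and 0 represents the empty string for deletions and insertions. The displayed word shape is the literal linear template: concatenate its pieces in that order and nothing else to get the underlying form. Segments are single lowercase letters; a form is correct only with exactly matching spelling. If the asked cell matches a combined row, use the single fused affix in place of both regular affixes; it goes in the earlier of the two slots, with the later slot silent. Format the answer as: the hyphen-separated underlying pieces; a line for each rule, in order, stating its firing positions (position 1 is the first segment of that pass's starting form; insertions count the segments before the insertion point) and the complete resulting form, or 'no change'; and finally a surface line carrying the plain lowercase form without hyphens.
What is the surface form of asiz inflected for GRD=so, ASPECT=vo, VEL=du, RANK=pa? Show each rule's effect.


underlying: afu-asiz-l-na-ig
1. f -> v, k -> g, s -> z, t -> d / V _ V: fires at position(s) 2, 5: avuazizlnaig
2. k -> g, p -> b, s -> z, t -> d / _ Z: no change
surface: avuazizlnaig


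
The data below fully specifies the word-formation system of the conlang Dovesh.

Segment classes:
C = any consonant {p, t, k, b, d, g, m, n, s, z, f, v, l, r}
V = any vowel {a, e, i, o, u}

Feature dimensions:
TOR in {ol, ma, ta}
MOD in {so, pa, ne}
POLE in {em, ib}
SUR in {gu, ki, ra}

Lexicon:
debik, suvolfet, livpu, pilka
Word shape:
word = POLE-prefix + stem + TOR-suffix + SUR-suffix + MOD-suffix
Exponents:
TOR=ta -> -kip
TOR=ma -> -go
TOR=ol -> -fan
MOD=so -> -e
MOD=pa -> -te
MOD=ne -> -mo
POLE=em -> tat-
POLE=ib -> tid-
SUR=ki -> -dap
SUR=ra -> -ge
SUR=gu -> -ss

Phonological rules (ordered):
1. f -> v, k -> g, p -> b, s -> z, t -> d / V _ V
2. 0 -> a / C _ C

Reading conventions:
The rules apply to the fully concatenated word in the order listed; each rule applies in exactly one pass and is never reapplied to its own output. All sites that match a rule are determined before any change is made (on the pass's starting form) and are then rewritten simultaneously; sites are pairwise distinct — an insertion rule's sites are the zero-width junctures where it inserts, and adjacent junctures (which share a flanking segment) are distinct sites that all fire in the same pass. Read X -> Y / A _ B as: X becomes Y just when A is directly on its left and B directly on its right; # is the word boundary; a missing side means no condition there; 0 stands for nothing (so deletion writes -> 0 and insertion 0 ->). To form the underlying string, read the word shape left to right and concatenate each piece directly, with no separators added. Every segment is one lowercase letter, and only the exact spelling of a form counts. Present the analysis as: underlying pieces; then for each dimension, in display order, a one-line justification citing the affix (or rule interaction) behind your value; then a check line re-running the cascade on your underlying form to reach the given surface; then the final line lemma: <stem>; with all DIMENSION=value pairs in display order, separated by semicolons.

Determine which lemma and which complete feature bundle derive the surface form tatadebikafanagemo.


underlying: tat-debik-fan-ge-mo
TOR=ol - signalled by the affix -fan
MOD=ne - signalled by the affix -mo
POLE=em - signalled by the affix tat-
SUR=ra - signalled by the affix -ge
check: tatdebikfangemo -> tatdebikfangemo -> tatadebikafanagemo
lemma: debik; TOR=ol; MOD=ne; POLE=em; SUR=ra


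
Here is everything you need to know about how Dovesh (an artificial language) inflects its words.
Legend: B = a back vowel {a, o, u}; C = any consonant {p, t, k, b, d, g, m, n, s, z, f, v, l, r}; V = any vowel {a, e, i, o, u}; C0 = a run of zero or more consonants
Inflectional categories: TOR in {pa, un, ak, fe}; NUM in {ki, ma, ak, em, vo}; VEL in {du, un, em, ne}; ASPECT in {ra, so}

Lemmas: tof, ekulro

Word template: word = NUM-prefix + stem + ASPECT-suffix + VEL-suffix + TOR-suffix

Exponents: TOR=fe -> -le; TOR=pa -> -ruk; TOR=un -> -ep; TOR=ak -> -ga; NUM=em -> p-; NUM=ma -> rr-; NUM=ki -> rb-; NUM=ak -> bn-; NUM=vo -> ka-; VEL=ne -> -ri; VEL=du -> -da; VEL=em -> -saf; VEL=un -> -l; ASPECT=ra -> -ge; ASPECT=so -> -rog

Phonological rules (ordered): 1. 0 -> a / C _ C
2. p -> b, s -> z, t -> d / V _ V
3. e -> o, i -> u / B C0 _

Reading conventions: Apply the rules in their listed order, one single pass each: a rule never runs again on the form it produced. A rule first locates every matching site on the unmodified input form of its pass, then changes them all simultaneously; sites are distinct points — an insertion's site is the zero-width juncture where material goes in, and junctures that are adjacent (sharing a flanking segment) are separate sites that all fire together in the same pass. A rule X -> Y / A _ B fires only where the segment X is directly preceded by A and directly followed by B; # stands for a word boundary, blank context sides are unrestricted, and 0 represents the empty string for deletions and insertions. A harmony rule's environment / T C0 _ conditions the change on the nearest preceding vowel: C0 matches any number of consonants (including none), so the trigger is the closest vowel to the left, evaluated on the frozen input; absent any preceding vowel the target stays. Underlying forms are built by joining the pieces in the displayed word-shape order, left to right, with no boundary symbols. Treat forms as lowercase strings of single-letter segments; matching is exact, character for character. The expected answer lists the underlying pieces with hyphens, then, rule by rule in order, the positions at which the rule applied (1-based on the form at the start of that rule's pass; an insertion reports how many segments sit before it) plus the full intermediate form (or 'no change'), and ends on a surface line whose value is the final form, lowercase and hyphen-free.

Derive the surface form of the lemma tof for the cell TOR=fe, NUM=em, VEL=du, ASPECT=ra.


underlying: p-tof-ge-da-le
1. 0 -> a / C _ C: inserts after position(s) 1, 4: patofagedale
2. p -> b, s -> z, t -> d / V _ V: fires at position(s) 3: padofagedale
3. e -> o, i -> u / B C0 _: fires at position(s) 8, 12: padofagodalo
surface: padofagodalo


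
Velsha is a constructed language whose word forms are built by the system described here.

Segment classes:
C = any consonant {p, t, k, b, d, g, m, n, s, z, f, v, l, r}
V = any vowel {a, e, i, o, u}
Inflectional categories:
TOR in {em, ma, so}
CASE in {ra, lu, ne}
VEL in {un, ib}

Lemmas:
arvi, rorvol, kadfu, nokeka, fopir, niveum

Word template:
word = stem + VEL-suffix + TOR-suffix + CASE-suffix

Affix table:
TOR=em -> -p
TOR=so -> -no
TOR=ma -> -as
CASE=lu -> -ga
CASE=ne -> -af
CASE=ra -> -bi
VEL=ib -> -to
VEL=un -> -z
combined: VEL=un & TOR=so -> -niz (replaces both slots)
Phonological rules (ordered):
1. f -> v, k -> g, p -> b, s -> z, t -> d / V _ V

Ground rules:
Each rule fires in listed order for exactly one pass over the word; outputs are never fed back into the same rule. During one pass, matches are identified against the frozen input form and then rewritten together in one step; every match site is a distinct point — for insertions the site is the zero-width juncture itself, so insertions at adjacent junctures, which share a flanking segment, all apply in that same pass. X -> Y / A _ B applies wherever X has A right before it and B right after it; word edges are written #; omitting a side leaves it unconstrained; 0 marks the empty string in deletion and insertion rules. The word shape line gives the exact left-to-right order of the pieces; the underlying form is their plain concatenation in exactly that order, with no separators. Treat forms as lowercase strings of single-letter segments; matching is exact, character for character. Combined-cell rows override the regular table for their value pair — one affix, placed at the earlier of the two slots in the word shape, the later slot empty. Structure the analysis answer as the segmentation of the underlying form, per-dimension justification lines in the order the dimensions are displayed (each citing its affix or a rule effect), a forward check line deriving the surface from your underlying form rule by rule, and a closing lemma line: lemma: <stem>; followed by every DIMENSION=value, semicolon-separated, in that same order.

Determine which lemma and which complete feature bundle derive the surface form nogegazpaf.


underlying: nokeka-z-p-af
TOR=em - signalled by the affix -p
CASE=ne - signalled by the affix -af
VEL=un - signalled by the affix -z
check: nokekazpaf -> nogegazpaf
lemma: nokeka; TOR=em; CASE=ne; VEL=un


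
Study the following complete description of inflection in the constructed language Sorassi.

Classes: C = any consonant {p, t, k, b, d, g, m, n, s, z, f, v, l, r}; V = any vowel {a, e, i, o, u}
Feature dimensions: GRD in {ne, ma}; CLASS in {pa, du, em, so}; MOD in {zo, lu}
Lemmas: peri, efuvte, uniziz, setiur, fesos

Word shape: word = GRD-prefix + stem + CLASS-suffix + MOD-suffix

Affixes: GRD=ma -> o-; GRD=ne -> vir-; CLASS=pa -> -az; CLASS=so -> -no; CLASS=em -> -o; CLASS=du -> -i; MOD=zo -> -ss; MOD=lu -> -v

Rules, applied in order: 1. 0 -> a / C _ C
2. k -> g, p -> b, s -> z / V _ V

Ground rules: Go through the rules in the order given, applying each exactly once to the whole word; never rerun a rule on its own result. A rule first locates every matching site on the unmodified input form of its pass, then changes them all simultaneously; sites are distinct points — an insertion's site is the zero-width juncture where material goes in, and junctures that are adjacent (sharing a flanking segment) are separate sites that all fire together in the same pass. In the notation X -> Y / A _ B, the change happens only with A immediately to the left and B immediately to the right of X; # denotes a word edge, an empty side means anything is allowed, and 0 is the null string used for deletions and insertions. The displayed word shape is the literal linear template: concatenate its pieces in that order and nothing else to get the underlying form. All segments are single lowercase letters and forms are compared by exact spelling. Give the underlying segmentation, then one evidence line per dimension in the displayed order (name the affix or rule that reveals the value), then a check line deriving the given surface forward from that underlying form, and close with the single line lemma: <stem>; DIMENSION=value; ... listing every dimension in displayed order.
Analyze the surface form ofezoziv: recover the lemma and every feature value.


underlying: o-fesos-i-v
GRD=ma - signalled by the affix o-
CLASS=du - signalled by the affix -i
MOD=lu - signalled by the affix -v
check: ofesosiv -> ofesosiv -> ofezoziv
lemma: fesos; GRD=ma; CLASS=du; MOD=lu


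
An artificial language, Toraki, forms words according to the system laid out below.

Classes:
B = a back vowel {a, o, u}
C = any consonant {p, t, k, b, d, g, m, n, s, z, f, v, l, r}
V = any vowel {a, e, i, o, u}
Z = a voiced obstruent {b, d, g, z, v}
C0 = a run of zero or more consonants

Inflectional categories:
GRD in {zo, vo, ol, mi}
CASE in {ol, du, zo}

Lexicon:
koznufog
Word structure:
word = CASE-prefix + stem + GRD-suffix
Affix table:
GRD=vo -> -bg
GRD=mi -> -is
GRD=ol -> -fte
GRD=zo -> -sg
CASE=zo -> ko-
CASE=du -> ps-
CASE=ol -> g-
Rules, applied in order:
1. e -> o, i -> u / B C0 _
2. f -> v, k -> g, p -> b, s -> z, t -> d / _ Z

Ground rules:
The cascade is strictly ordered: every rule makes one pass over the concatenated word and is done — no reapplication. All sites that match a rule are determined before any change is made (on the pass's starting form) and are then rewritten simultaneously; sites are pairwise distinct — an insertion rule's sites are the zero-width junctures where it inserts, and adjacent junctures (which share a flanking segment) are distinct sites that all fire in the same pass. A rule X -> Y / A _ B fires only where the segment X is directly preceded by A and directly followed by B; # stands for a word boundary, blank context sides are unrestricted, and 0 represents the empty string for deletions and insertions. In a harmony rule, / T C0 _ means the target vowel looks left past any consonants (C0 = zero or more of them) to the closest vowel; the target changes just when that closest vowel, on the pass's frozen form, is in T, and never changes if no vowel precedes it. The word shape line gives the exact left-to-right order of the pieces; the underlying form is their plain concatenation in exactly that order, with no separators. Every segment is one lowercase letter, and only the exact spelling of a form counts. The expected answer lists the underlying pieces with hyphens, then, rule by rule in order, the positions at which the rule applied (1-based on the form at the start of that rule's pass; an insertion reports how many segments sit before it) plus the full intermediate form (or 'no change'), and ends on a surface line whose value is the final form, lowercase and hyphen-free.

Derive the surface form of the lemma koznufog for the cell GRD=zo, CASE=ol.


underlying: g-koznufog-sg
1. e -> o, i -> u / B C0 _: no change
2. f -> v, k -> g, p -> b, s -> z, t -> d / _ Z: fires at position(s) 10: gkoznufogzg
surface: gkoznufogzg


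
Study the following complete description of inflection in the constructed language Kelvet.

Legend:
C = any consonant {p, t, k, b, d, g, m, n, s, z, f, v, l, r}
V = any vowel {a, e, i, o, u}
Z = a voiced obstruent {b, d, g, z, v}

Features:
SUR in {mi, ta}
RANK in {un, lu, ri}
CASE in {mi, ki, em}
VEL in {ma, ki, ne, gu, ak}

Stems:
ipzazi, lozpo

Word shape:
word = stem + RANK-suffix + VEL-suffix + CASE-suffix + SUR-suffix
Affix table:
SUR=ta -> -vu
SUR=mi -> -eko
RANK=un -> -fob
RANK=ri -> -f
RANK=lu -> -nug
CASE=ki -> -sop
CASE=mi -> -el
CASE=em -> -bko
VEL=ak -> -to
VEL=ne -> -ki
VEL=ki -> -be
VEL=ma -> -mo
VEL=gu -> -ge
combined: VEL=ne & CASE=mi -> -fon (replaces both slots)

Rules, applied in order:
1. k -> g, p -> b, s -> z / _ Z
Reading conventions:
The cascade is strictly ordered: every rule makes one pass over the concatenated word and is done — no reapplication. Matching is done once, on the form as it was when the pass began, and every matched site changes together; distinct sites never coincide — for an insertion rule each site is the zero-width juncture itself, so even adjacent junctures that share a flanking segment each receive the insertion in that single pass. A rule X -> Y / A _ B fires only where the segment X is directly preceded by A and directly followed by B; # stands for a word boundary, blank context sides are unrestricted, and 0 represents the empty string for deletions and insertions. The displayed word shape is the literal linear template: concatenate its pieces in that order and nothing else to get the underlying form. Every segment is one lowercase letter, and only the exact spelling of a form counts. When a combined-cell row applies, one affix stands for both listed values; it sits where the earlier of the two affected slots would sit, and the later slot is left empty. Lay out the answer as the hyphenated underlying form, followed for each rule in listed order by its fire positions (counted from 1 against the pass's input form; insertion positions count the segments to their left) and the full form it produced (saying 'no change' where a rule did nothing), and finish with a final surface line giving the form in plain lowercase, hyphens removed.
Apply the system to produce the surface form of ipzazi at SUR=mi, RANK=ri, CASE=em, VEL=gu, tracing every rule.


underlying: ipzazi-f-ge-bko-eko
1. k -> g, p -> b, s -> z / _ Z: fires at position(s) 2: ibzazifgebkoeko
surface: ibzazifgebkoeko


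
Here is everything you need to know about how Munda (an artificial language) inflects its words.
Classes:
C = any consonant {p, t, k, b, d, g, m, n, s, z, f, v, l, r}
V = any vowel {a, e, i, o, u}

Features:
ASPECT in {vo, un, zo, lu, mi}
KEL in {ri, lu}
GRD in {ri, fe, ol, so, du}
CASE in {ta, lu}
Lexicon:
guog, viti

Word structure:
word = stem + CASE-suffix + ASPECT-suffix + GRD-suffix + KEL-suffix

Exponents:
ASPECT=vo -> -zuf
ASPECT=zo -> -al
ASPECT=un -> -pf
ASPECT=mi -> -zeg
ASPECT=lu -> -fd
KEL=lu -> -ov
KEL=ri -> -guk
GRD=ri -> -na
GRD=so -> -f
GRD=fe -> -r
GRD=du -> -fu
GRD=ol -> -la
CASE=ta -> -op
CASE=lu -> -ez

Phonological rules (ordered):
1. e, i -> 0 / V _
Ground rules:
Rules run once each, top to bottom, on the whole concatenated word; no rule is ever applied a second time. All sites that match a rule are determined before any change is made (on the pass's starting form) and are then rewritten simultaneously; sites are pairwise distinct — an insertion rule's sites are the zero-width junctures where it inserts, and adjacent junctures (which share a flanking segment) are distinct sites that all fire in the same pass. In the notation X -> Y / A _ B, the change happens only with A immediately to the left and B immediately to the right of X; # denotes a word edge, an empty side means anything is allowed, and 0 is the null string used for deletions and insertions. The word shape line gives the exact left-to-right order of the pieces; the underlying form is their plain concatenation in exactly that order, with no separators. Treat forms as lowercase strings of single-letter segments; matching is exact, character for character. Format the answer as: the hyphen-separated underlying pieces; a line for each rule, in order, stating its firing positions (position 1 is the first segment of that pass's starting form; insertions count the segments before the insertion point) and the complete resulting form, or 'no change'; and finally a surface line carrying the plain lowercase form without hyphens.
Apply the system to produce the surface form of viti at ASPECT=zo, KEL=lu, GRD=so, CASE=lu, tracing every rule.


underlying: viti-ez-al-f-ov
1. e, i -> 0 / V _: fires at position(s) 5: vitizalfov
surface: vitizalfov


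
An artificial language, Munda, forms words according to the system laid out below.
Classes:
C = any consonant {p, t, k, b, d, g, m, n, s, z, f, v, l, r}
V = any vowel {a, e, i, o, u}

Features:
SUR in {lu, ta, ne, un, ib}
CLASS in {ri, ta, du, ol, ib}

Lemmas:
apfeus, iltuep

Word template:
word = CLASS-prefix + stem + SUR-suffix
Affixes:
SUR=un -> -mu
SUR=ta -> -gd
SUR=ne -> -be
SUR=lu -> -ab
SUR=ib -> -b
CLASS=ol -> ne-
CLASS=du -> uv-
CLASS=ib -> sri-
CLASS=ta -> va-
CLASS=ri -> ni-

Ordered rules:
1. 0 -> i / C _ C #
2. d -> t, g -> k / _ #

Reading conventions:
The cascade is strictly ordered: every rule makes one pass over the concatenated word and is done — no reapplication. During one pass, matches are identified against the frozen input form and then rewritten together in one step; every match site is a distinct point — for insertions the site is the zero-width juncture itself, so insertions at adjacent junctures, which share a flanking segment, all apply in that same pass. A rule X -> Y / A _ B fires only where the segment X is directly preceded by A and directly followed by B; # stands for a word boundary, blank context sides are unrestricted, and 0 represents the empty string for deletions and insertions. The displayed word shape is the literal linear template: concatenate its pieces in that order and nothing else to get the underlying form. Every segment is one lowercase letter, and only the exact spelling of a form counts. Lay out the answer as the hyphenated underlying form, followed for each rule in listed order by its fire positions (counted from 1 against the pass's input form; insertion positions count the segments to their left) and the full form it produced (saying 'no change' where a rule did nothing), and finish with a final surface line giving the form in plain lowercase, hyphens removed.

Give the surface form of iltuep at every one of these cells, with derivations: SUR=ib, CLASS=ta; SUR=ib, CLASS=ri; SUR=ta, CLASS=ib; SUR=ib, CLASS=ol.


cell SUR=ib, CLASS=ta:
underlying: va-iltuep-b
1. 0 -> i / C _ C #: inserts after position(s) 8: vailtuepib
2. d -> t, g -> k / _ #: no change
surface: vailtuepib

cell SUR=ib, CLASS=ri:
underlying: ni-iltuep-b
1. 0 -> i / C _ C #: inserts after position(s) 8: niiltuepib
2. d -> t, g -> k / _ #: no change
surface: niiltuepib

cell SUR=ta, CLASS=ib:
underlying: sri-iltuep-gd
1. 0 -> i / C _ C #: inserts after position(s) 10: sriiltuepgid
2. d -> t, g -> k / _ #: fires at position(s) 12: sriiltuepgit
surface: sriiltuepgit

cell SUR=ib, CLASS=ol:
underlying: ne-iltuep-b
1. 0 -> i / C _ C #: inserts after position(s) 8: neiltuepib
2. d -> t, g -> k / _ #: no change
surface: neiltuepib


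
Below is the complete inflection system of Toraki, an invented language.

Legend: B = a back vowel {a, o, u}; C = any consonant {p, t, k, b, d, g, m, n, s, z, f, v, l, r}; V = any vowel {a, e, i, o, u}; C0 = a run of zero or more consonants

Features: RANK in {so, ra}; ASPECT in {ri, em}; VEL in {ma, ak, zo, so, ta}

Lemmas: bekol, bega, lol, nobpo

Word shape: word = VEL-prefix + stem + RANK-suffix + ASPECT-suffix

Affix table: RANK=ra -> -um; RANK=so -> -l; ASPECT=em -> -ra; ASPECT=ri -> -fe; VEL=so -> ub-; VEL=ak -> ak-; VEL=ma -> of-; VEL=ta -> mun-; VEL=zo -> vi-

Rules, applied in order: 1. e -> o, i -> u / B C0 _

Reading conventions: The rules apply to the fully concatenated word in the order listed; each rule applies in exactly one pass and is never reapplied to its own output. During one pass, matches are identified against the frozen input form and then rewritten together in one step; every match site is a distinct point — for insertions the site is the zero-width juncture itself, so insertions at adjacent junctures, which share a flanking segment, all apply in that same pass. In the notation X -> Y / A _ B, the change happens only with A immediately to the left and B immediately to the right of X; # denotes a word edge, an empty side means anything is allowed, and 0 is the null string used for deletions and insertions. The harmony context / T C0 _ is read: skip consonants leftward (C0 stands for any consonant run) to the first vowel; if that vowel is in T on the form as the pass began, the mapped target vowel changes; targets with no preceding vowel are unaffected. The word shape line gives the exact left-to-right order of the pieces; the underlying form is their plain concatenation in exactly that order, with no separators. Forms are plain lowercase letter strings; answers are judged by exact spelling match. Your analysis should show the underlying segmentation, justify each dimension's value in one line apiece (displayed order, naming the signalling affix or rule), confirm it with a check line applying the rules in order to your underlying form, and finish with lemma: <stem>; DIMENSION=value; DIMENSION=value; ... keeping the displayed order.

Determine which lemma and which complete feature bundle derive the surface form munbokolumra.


underlying: mun-bekol-um-ra
RANK=ra - signalled by the affix -um
ASPECT=em - signalled by the affix -ra
VEL=ta - signalled by the affix mun-
check: munbekolumra -> munbokolumra
lemma: bekol; RANK=ra; ASPECT=em; VEL=ta


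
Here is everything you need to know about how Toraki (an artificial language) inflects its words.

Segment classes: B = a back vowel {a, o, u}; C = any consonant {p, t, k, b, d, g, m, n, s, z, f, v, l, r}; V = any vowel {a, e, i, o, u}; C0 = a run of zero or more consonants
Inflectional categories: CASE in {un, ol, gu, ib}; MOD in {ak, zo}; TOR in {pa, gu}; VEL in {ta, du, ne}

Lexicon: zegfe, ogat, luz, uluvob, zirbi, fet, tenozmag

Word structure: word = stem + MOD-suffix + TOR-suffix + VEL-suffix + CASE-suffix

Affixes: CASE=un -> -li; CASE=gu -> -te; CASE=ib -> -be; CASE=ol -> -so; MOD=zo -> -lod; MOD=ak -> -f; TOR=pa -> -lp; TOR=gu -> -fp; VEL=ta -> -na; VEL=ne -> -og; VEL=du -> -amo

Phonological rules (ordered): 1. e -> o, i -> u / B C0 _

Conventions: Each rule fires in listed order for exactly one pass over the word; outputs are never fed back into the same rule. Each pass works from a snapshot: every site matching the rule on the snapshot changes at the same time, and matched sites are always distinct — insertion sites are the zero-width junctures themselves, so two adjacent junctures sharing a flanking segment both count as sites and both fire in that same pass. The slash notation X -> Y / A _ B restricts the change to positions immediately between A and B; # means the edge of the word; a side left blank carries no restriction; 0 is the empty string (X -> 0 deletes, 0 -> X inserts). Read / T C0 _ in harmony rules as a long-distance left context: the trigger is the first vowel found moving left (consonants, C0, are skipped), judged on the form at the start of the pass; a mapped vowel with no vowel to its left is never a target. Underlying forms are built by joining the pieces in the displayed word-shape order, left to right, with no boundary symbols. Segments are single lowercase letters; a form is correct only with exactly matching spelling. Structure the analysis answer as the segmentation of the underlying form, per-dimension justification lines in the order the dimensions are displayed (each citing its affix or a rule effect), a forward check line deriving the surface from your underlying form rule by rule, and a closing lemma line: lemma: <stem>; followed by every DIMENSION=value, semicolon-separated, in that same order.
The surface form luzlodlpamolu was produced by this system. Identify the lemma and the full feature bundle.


underlying: luz-lod-lp-amo-li
CASE=un - signalled by the affix -li
MOD=zo - signalled by the affix -lod
TOR=pa - signalled by the affix -lp
VEL=du - signalled by the affix -amo
check: luzlodlpamoli -> luzlodlpamolu
lemma: luz; CASE=un; MOD=zo; TOR=pa; VEL=du


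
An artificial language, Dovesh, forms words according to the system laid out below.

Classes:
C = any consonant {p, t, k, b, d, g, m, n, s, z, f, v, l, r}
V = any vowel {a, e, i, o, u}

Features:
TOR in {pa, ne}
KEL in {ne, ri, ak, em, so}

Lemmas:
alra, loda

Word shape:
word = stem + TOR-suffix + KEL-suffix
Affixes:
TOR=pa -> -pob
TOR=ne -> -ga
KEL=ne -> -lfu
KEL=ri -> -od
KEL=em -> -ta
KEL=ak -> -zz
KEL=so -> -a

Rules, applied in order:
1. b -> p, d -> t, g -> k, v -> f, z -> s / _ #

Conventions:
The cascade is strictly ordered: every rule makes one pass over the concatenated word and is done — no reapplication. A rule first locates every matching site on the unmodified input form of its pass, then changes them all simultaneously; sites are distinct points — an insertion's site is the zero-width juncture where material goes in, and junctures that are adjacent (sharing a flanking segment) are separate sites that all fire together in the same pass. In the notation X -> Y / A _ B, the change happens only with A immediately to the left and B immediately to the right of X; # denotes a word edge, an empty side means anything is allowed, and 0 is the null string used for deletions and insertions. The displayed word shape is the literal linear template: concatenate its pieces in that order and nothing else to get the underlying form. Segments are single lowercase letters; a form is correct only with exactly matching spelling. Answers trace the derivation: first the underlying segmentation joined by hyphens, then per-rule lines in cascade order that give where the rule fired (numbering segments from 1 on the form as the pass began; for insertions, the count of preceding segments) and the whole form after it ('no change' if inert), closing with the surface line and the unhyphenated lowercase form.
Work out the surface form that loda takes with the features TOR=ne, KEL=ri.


underlying: loda-ga-od
1. b -> p, d -> t, g -> k, v -> f, z -> s / _ #: fires at position(s) 8: lodagaot
surface: lodagaot


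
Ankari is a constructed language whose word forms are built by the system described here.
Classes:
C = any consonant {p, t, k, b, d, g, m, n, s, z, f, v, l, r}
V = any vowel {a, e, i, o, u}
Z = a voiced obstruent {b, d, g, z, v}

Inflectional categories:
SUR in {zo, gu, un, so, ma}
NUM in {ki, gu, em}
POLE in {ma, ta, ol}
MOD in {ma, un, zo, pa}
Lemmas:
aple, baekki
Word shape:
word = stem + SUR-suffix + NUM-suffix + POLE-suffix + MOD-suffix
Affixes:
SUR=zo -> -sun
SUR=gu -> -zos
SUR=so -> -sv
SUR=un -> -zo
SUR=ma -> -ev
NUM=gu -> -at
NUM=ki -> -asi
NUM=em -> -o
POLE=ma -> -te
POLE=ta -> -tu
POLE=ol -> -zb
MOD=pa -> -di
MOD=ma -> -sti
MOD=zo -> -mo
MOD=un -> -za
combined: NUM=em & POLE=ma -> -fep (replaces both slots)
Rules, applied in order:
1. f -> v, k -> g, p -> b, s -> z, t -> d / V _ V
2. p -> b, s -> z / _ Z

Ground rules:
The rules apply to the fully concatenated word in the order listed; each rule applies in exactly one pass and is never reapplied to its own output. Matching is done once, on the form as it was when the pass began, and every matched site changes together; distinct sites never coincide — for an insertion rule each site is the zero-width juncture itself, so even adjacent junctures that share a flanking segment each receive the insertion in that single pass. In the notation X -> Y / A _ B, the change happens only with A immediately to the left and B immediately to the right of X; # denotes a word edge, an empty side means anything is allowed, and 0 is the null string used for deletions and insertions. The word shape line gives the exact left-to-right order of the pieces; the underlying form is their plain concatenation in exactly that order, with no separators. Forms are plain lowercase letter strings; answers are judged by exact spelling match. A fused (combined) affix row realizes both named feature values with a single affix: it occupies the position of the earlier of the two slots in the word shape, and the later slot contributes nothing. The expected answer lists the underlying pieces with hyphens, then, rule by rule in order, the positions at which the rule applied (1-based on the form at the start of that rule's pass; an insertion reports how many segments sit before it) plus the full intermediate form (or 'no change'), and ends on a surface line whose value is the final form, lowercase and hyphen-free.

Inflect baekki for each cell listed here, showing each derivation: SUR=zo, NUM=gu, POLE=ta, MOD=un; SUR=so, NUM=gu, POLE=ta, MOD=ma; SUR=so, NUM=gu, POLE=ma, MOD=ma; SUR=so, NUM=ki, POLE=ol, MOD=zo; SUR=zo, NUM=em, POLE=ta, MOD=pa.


cell SUR=zo, NUM=gu, POLE=ta, MOD=un:
underlying: baekki-sun-at-tu-za
1. f -> v, k -> g, p -> b, s -> z, t -> d / V _ V: fires at position(s) 7: baekkizunattuza
2. p -> b, s -> z / _ Z: no change
surface: baekkizunattuza

cell SUR=so, NUM=gu, POLE=ta, MOD=ma:
underlying: baekki-sv-at-tu-sti
1. f -> v, k -> g, p -> b, s -> z, t -> d / V _ V: no change
2. p -> b, s -> z / _ Z: fires at position(s) 7: baekkizvattusti
surface: baekkizvattusti

cell SUR=so, NUM=gu, POLE=ma, MOD=ma:
underlying: baekki-sv-at-te-sti
1. f -> v, k -> g, p -> b, s -> z, t -> d / V _ V: no change
2. p -> b, s -> z / _ Z: fires at position(s) 7: baekkizvattesti
surface: baekkizvattesti

cell SUR=so, NUM=ki, POLE=ol, MOD=zo:
underlying: baekki-sv-asi-zb-mo
1. f -> v, k -> g, p -> b, s -> z, t -> d / V _ V: fires at position(s) 10: baekkisvazizbmo
2. p -> b, s -> z / _ Z: fires at position(s) 7: baekkizvazizbmo
surface: baekkizvazizbmo

cell SUR=zo, NUM=em, POLE=ta, MOD=pa:
underlying: baekki-sun-o-tu-di
1. f -> v, k -> g, p -> b, s -> z, t -> d / V _ V: fires at position(s) 7, 11: baekkizunodudi
2. p -> b, s -> z / _ Z: no change
surface: baekkizunodudi


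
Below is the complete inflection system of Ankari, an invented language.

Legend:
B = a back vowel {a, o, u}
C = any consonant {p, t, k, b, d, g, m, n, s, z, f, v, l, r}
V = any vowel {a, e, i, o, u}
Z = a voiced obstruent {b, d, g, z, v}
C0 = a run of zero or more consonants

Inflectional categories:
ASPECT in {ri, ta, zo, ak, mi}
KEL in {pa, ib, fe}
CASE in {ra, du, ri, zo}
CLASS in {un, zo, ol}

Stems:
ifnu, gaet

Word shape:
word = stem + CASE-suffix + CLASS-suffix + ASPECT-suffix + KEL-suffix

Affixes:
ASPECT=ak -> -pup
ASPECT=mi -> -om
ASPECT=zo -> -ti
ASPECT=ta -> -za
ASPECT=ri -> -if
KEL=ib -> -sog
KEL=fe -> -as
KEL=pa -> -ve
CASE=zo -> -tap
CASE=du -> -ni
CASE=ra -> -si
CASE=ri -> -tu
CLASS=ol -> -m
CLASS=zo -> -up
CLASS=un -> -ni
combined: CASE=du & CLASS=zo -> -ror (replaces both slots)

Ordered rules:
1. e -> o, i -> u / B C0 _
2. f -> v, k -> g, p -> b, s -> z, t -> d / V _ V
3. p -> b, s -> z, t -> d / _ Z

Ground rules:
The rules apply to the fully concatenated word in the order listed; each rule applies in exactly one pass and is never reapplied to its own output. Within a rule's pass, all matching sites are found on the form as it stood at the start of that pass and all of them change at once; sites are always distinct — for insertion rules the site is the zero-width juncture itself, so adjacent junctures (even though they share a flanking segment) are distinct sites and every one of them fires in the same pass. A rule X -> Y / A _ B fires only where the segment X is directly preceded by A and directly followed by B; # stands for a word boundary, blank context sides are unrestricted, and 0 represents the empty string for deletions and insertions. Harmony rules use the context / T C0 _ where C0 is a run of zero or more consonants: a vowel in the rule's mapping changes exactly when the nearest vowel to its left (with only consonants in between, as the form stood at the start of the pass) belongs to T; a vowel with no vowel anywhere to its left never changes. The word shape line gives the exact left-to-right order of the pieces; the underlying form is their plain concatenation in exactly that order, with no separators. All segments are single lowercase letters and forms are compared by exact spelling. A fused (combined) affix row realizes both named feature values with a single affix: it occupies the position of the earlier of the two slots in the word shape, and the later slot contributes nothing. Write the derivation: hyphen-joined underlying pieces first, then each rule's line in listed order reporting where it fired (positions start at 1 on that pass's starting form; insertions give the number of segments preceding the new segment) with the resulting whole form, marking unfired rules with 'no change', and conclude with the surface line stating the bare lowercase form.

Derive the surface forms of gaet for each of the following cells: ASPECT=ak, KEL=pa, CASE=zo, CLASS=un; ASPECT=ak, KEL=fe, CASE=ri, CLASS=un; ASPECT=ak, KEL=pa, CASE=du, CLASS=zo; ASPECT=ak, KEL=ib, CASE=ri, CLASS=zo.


cell ASPECT=ak, KEL=pa, CASE=zo, CLASS=un:
underlying: gaet-tap-ni-pup-ve
1. e -> o, i -> u / B C0 _: fires at position(s) 3, 9, 14: gaottapnupupvo
2. f -> v, k -> g, p -> b, s -> z, t -> d / V _ V: fires at position(s) 10: gaottapnubupvo
3. p -> b, s -> z, t -> d / _ Z: fires at position(s) 12: gaottapnububvo
surface: gaottapnububvo

cell ASPECT=ak, KEL=fe, CASE=ri, CLASS=un:
underlying: gaet-tu-ni-pup-as
1. e -> o, i -> u / B C0 _: fires at position(s) 3, 8: gaottunupupas
2. f -> v, k -> g, p -> b, s -> z, t -> d / V _ V: fires at position(s) 9, 11: gaottunububas
3. p -> b, s -> z, t -> d / _ Z: no change
surface: gaottunububas

cell ASPECT=ak, KEL=pa, CASE=du, CLASS=zo:
underlying: gaet-ror-pup-ve
1. e -> o, i -> u / B C0 _: fires at position(s) 3, 12: gaotrorpupvo
2. f -> v, k -> g, p -> b, s -> z, t -> d / V _ V: no change
3. p -> b, s -> z, t -> d / _ Z: fires at position(s) 10: gaotrorpubvo
surface: gaotrorpubvo

cell ASPECT=ak, KEL=ib, CASE=ri, CLASS=zo:
underlying: gaet-tu-up-pup-sog
1. e -> o, i -> u / B C0 _: fires at position(s) 3: gaottuuppupsog
2. f -> v, k -> g, p -> b, s -> z, t -> d / V _ V: no change
3. p -> b, s -> z, t -> d / _ Z: no change
surface: gaottuuppupsog
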